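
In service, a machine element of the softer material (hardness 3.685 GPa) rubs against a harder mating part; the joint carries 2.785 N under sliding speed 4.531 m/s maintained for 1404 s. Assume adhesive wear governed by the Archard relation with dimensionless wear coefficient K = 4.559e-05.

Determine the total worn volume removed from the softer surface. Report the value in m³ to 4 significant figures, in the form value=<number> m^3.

value=2.192e-10 m^3

All working math runs at full precision — shown intermediates are rounded. Rounded once at the end, at four significant figures.
Distance L = v·t = 4.531 m/s × 1404 s = 6362 m.
Hardness H = 3.685 GPa = 3.685e+09 Pa.
Working in SI base units: W = 2.785 N, H = 3.685e+09 Pa, K = 4.559e-05.
Wear volume V = K·W·L/H = 4.559e-05 · 2.785 · 6362 / 3.685e+09 = 2.192e-10 m³.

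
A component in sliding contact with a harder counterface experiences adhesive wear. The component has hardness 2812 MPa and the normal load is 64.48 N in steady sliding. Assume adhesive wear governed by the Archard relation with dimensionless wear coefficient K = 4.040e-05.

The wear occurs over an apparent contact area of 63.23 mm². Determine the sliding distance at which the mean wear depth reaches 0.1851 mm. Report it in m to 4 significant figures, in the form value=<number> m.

value=1.263e+04 m

The intermediates are shown rounded. The computation maintains full precision. Rounded once at the end: 4 significant figures.
Convert: Hardness H = 2812 MPa = 2.812e+09 Pa.
Convert: Contact area A = 63.23 mm² = 6.323e-05 m².
Convert: Depth limit h_lim = 0.1851 mm = 1.851e-04 m.
In SI base units: W = 64.48 N, H = 2.812e+09 Pa, K = 4.040e-05.
Allowed volume V_lim = h_lim·A = 1.851e-04 · 6.323e-05 = 1.170e-08 m³.
So the life L = V_lim·H/(K·W) = 1.170e-08 · 2.812e+09 / (4.040e-05 · 64.48) = 1.263e+04 m.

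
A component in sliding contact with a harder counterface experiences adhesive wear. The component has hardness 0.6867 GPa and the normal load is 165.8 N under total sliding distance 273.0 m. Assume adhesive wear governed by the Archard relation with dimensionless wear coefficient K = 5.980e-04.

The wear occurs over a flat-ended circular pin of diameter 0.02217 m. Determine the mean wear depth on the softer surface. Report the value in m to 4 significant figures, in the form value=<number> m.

Shown intermediates are rounded; every step maintains full float precision, and a lone final rounding: 4 significant digits.
Convert: Hardness H = 0.6867 GPa = 6.867e+08 Pa.
Convert: Contact area A = π·d²/4 = π·(0.02217 m)²/4 = 3.860e-04 m².
Working in SI base units: W = 165.8 N, H = 6.867e+08 Pa, K = 5.980e-04.
Worn volume V = K·W·L/H = 5.980e-04 · 165.8 · 273.0 / 6.867e+08 = 3.942e-08 m³.
Depth h = V/A = 3.942e-08 / 3.860e-04 = 1.021e-04 m.

value=1.021e-04 m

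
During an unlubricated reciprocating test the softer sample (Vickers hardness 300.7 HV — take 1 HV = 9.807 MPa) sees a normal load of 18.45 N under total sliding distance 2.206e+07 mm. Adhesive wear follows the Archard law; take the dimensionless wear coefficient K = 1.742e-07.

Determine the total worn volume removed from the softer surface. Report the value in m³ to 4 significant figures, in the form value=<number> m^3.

Each operation maintains full float precision, and intermediate values are shown rounded — a lone final rounding to four significant digits.
Convert: The distance L = 2.206e+07 mm = 2.206e+04 m.
Convert: Hardness H = 300.7 HV × 9.807 MPa/HV = 2949 MPa = 2.949e+09 Pa.
SI base units throughout: W = 18.45 N, H = 2.949e+09 Pa, K = 1.742e-07.
Wear volume V = K·W·L/H = 1.742e-07 · 18.45 · 2.206e+04 / 2.949e+09 = 2.404e-11 m³.

value=2.404e-11 m^3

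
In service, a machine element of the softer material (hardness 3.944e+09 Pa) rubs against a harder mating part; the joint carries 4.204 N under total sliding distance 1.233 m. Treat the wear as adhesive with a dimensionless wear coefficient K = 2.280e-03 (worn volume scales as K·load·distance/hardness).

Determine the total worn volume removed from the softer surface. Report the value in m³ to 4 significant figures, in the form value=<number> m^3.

The intermediates are printed rounded. The algebra runs at full precision. Rounded just once to 4 significant figures.
In SI base units: W = 4.204 N, H = 3.944e+09 Pa, K = 2.280e-03.
Worn volume V = K·W·L/H = 2.280e-03 · 4.204 · 1.233 / 3.944e+09 = 2.997e-12 m³.

value=2.997e-12 m^3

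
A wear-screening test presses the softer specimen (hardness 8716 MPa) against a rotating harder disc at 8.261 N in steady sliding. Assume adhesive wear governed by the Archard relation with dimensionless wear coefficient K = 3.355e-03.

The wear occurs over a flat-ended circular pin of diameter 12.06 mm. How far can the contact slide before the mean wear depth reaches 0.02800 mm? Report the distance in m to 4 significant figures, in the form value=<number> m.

value=1006 m

All working math maintains exact precision. Printed values are rounded. Rounded just once: 4 significant figures.
Hardness H = 8716 MPa = 8.716e+09 Pa.
Pin diameter d = 12.06 mm = 0.01206 m. Contact area A = π·d²/4 = π·(0.01206 m)²/4 = 1.142e-04 m².
Depth limit h_lim = 0.02800 mm = 2.800e-05 m.
Collected in SI base units: W = 8.261 N, H = 8.716e+09 Pa, K = 3.355e-03.
Volume at the limit: V_lim = h_lim·A = 2.800e-05 · 1.142e-04 = 3.198e-09 m³.
Life L = V_lim·H/(K·W) = 3.198e-09 · 8.716e+09 / (3.355e-03 · 8.261) = 1006 m.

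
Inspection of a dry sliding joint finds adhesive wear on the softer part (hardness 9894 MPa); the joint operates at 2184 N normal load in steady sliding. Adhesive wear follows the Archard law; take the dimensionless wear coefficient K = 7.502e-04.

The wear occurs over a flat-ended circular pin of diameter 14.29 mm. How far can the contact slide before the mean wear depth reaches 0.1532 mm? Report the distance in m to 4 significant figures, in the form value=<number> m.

All working math keeps full precision. Intermediate values are printed rounded — rounded just once to 4 significant digits.
Convert: Hardness H = 9894 MPa = 9.894e+09 Pa.
Convert: Pin diameter d = 14.29 mm = 0.01429 m. Contact area A = π·d²/4 = π·(0.01429 m)²/4 = 1.604e-04 m².
Convert: Depth limit h_lim = 0.1532 mm = 1.532e-04 m.
In SI base units, W = 2184 N, H = 9.894e+09 Pa, K = 7.502e-04.
Allowed volume V_lim = h_lim·A = 1.532e-04 · 1.604e-04 = 2.457e-08 m³.
So the life L = V_lim·H/(K·W) = 2.457e-08 · 9.894e+09 / (7.502e-04 · 2184) = 148.4 m.

value=148.4 m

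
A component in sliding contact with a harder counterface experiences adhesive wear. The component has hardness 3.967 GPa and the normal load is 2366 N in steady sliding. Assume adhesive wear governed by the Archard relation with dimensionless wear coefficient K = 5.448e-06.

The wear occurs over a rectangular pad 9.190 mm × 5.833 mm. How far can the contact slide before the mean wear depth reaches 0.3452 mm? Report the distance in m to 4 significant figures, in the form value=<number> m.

value=5695 m

The intermediates are printed rounded — the computation holds exact precision, and rounded once at the end, at 4 significant digits.
Convert: Hardness H = 3.967 GPa = 3.967e+09 Pa.
Convert: Pad sides 9.190 mm × 5.833 mm = 0.009190 m × 0.005833 m. Contact area A = 0.009190 m × 0.005833 m = 5.361e-05 m².
Convert: Depth limit h_lim = 0.3452 mm = 3.452e-04 m.
Working in SI base units: W = 2366 N, H = 3.967e+09 Pa, K = 5.448e-06.
Volume at the limit: V_lim = h_lim·A = 3.452e-04 · 5.361e-05 = 1.850e-08 m³.
Thus life L = V_lim·H/(K·W) = 1.850e-08 · 3.967e+09 / (5.448e-06 · 2366) = 5695 m.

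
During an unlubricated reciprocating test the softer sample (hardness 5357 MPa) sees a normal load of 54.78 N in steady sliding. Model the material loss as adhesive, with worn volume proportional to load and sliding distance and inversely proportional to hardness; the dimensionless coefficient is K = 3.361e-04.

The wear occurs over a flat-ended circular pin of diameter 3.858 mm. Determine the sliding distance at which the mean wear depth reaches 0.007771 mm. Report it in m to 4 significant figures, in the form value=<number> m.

value=26.43 m

Shown intermediates are rounded; every step keeps exact precision, and rounded just once: 4 significant digits.
Convert: Hardness H = 5357 MPa = 5.357e+09 Pa.
Convert: Pin diameter d = 3.858 mm = 0.003858 m. Contact area A = π·d²/4 = π·(0.003858 m)²/4 = 1.169e-05 m².
Convert: Depth limit h_lim = 0.007771 mm = 7.771e-06 m.
In SI base units, W = 54.78 N, H = 5.357e+09 Pa, K = 3.361e-04.
At the depth limit, V_lim = h_lim·A = 7.771e-06 · 1.169e-05 = 9.084e-11 m³.
Thus life L = V_lim·H/(K·W) = 9.084e-11 · 5.357e+09 / (3.361e-04 · 54.78) = 26.43 m.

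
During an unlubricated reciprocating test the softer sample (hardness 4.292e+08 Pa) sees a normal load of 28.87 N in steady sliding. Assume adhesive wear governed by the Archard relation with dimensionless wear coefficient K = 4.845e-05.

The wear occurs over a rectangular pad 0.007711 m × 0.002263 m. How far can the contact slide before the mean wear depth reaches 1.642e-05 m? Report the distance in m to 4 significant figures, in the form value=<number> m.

value=87.92 m

Intermediate values are displayed rounded. Each operation carries full float precision — one final rounding to four significant figures.
Contact area A = 0.007711 m × 0.002263 m = 1.745e-05 m².
Expressed in SI base units: W = 28.87 N, H = 4.292e+08 Pa, K = 4.845e-05.
Permissible volume V_lim = h_lim·A = 1.642e-05 · 1.745e-05 = 2.865e-10 m³.
Sliding life L = V_lim·H/(K·W) = 2.865e-10 · 4.292e+08 / (4.845e-05 · 28.87) = 87.92 m.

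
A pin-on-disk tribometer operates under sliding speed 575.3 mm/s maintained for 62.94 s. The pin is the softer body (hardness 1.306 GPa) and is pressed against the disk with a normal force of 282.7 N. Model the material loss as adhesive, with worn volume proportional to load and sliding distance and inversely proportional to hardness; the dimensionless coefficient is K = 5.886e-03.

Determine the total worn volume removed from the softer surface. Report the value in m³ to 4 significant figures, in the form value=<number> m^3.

value=4.613e-08 m^3

Quoted intermediates are rounded, and the algebra maintains exact precision — rounded once at the end: four significant digits.
Sliding speed v = 575.3 mm/s = 0.5753 m/s. Total distance L = v·t = 0.5753 m/s × 62.94 s = 36.21 m.
Hardness H = 1.306 GPa = 1.306e+09 Pa.
SI base units throughout: W = 282.7 N, H = 1.306e+09 Pa, K = 5.886e-03.
The Archard volume V = K·W·L/H = 5.886e-03 · 282.7 · 36.21 / 1.306e+09 = 4.613e-08 m³.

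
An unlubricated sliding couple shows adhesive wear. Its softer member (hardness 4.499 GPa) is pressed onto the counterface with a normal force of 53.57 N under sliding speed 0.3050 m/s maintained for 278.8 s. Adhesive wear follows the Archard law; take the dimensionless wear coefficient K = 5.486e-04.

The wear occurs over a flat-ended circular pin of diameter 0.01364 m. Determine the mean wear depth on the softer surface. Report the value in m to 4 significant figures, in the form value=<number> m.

value=3.801e-06 m

All working math holds full float precision; intermediates are shown rounded. Rounded once at the end to four significant figures.
Convert: The distance L = v·t = 0.3050 m/s × 278.8 s = 85.03 m.
Convert: Hardness H = 4.499 GPa = 4.499e+09 Pa.
Convert: Contact area A = π·d²/4 = π·(0.01364 m)²/4 = 1.461e-04 m².
Expressed in SI base units: W = 53.57 N, H = 4.499e+09 Pa, K = 5.486e-04.
The Archard volume V = K·W·L/H = 5.486e-04 · 53.57 · 85.03 / 4.499e+09 = 5.555e-10 m³.
Mean wear depth h = V/A = 5.555e-10 / 1.461e-04 = 3.801e-06 m.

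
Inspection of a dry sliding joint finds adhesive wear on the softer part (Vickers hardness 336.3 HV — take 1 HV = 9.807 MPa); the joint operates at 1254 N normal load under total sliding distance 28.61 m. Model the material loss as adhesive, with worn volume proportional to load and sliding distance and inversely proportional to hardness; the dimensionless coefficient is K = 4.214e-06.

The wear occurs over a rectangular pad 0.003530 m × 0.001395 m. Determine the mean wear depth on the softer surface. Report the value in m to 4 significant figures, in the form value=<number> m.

Intermediates are shown rounded. The computation keeps full precision — a lone final rounding: four significant digits.
Hardness H = 336.3 HV × 9.807 MPa/HV = 3298 MPa = 3.298e+09 Pa.
Contact area A = 0.003530 m × 0.001395 m = 4.924e-06 m².
Expressed in SI base units: W = 1254 N, H = 3.298e+09 Pa, K = 4.214e-06.
Wear volume V = K·W·L/H = 4.214e-06 · 1254 · 28.61 / 3.298e+09 = 4.584e-11 m³.
Wear depth h = V/A = 4.584e-11 / 4.924e-06 = 9.309e-06 m.

value=9.309e-06 m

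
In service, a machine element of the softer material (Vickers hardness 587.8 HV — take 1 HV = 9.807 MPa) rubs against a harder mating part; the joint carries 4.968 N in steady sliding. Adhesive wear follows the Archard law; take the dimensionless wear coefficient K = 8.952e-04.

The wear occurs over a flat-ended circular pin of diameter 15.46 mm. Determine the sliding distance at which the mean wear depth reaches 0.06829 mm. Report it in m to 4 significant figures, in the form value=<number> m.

value=1.662e+04 m

All working math maintains full float precision — the intermediates are printed rounded, and a single final rounding, at 4 significant digits.
Convert: Hardness H = 587.8 HV × 9.807 MPa/HV = 5765 MPa = 5.765e+09 Pa.
Convert: Pin diameter d = 15.46 mm = 0.01546 m. Contact area A = π·d²/4 = π·(0.01546 m)²/4 = 1.877e-04 m².
Convert: Depth limit h_lim = 0.06829 mm = 6.829e-05 m.
Restated in SI base units: W = 4.968 N, H = 5.765e+09 Pa, K = 8.952e-04.
Volume at the limit: V_lim = h_lim·A = 6.829e-05 · 1.877e-04 = 1.282e-08 m³.
Life L = V_lim·H/(K·W) = 1.282e-08 · 5.765e+09 / (8.952e-04 · 4.968) = 1.662e+04 m.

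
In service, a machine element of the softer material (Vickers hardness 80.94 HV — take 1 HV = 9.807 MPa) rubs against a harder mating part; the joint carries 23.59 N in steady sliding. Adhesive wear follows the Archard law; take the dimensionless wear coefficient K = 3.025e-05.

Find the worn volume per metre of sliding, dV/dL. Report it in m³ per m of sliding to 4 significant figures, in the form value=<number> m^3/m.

value=8.990e-13 m^3/m

The intermediates are displayed rounded, and all working math holds full float precision — a single final rounding, at four significant figures.
Hardness H = 80.94 HV × 9.807 MPa/HV = 793.8 MPa = 7.938e+08 Pa.
Expressed in SI base units: W = 23.59 N, H = 7.938e+08 Pa, K = 3.025e-05.
Rate of wear dV/dL = K·W/H (no L dependence): 3.025e-05 · 23.59 / 7.938e+08 = 8.990e-13 m³/m.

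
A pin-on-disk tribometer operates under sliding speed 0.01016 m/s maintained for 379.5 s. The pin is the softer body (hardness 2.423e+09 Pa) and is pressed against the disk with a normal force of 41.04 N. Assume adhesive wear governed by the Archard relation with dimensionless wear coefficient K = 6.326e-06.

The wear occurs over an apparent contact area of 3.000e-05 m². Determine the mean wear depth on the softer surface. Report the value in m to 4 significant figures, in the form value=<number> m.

value=1.377e-08 m

Intermediates are shown rounded; all arithmetic carries full precision. Rounded just once, at four significant digits.
Sliding distance L = v·t = 0.01016 m/s × 379.5 s = 3.856 m.
Working in SI base units: W = 41.04 N, H = 2.423e+09 Pa, K = 6.326e-06.
By Archard's law, V = K·W·L/H = 6.326e-06 · 41.04 · 3.856 / 2.423e+09 = 4.131e-13 m³.
Wear depth h = V/A = 4.131e-13 / 3.000e-05 = 1.377e-08 m.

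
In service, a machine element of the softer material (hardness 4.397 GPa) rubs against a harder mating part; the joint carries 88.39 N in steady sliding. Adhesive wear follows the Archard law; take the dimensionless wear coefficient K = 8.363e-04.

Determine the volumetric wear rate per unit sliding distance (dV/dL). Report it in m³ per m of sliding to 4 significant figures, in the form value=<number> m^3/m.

value=1.681e-11 m^3/m

Printed values are rounded — all arithmetic keeps full float precision — one last rounding: four significant digits.
Convert: Hardness H = 4.397 GPa = 4.397e+09 Pa.
In SI base units, W = 88.39 N, H = 4.397e+09 Pa, K = 8.363e-04.
Sliding wear rate dV/dL = K·W/H — distance-free: 8.363e-04 · 88.39 / 4.397e+09 = 1.681e-11 m³/m.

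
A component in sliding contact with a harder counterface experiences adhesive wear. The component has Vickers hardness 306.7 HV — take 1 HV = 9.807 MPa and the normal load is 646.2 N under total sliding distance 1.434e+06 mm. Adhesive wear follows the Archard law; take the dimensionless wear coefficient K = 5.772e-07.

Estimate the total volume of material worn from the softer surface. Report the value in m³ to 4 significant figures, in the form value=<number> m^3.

All arithmetic runs at full float precision — intermediates are shown rounded. Rounded just once to four significant digits.
Path length L = 1.434e+06 mm = 1434 m.
Hardness H = 306.7 HV × 9.807 MPa/HV = 3008 MPa = 3.008e+09 Pa.
Expressed in SI base units: W = 646.2 N, H = 3.008e+09 Pa, K = 5.772e-07.
Wear volume V = K·W·L/H = 5.772e-07 · 646.2 · 1434 / 3.008e+09 = 1.778e-10 m³.

value=1.778e-10 m^3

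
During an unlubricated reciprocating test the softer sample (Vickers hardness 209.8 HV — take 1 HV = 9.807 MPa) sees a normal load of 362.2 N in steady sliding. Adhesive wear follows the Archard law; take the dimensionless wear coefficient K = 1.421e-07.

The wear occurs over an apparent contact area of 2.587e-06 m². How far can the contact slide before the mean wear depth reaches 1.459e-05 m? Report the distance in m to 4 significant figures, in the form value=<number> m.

All arithmetic carries full float precision, and intermediate values are shown rounded, and rounded just once: 4 significant digits.
Hardness H = 209.8 HV × 9.807 MPa/HV = 2058 MPa = 2.058e+09 Pa.
Collected in SI base units: W = 362.2 N, H = 2.058e+09 Pa, K = 1.421e-07.
Wearable volume V_lim = h_lim·A = 1.459e-05 · 2.587e-06 = 3.774e-11 m³.
Inverting, life L = V_lim·H/(K·W) = 3.774e-11 · 2.058e+09 / (1.421e-07 · 362.2) = 1509 m.

value=1509 m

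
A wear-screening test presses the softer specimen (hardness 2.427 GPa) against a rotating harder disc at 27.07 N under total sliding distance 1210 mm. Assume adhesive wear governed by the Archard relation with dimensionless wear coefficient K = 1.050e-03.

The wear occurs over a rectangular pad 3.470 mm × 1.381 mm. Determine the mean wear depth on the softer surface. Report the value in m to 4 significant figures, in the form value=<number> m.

value=2.957e-06 m

Quoted intermediates are rounded — the computation holds exact precision; one final rounding to 4 significant digits.
Distance covered L = 1210 mm = 1.210 m.
Hardness H = 2.427 GPa = 2.427e+09 Pa.
Pad sides 3.470 mm × 1.381 mm = 0.003470 m × 0.001381 m. Contact area A = 0.003470 m × 0.001381 m = 4.792e-06 m².
Collected in SI base units: W = 27.07 N, H = 2.427e+09 Pa, K = 1.050e-03.
Worn volume V = K·W·L/H = 1.050e-03 · 27.07 · 1.210 / 2.427e+09 = 1.417e-11 m³.
Average depth h = V/A = 1.417e-11 / 4.792e-06 = 2.957e-06 m.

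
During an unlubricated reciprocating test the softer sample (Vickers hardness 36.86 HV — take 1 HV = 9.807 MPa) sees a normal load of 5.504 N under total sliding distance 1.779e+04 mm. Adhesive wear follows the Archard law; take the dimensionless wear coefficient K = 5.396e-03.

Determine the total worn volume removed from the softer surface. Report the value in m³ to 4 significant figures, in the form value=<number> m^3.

The computation holds full precision. The intermediates are printed rounded — a single final rounding to four significant digits.
Distance L = 1.779e+04 mm = 17.79 m.
Hardness H = 36.86 HV × 9.807 MPa/HV = 361.5 MPa = 3.615e+08 Pa.
Working in SI base units: W = 5.504 N, H = 3.615e+08 Pa, K = 5.396e-03.
By Archard's law, V = K·W·L/H = 5.396e-03 · 5.504 · 17.79 / 3.615e+08 = 1.462e-09 m³.

value=1.462e-09 m^3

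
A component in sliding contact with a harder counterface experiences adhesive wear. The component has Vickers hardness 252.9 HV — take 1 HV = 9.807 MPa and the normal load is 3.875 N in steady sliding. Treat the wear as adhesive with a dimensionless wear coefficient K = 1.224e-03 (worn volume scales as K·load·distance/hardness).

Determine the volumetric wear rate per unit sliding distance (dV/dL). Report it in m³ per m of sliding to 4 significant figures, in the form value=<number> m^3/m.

value=1.912e-12 m^3/m

Each operation carries full precision. Intermediate values appear rounded; rounded once at the end to 4 significant digits.
Convert: Hardness H = 252.9 HV × 9.807 MPa/HV = 2480 MPa = 2.480e+09 Pa.
SI base units throughout: W = 3.875 N, H = 2.480e+09 Pa, K = 1.224e-03.
The wear rate dV/dL = K·W/H, per unit distance: 1.224e-03 · 3.875 / 2.480e+09 = 1.912e-12 m³/m.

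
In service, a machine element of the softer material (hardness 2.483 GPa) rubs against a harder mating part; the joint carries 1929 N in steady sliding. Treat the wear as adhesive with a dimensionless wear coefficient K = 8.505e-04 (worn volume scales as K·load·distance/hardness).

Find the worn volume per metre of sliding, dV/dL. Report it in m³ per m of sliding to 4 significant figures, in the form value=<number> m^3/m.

All arithmetic runs at full precision; quoted intermediates are rounded; a single final rounding: four significant figures.
Hardness H = 2.483 GPa = 2.483e+09 Pa.
SI base units throughout: W = 1929 N, H = 2.483e+09 Pa, K = 8.505e-04.
Wear rate dV/dL = K·W/H, so: 8.505e-04 · 1929 / 2.483e+09 = 6.607e-10 m³/m.

value=6.607e-10 m^3/m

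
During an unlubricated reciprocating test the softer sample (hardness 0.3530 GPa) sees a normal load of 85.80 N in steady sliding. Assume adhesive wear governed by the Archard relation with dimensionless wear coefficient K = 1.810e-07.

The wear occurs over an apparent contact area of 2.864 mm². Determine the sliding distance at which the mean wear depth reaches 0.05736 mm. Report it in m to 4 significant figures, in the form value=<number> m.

value=3734 m

All arithmetic carries exact precision — intermediates are displayed rounded. Rounded once at the end, at 4 significant digits.
Hardness H = 0.3530 GPa = 3.530e+08 Pa.
Contact area A = 2.864 mm² = 2.864e-06 m².
Depth limit h_lim = 0.05736 mm = 5.736e-05 m.
In SI base units: W = 85.80 N, H = 3.530e+08 Pa, K = 1.810e-07.
Volume at the limit: V_lim = h_lim·A = 5.736e-05 · 2.864e-06 = 1.643e-10 m³.
Life L = V_lim·H/(K·W) = 1.643e-10 · 3.530e+08 / (1.810e-07 · 85.80) = 3734 m.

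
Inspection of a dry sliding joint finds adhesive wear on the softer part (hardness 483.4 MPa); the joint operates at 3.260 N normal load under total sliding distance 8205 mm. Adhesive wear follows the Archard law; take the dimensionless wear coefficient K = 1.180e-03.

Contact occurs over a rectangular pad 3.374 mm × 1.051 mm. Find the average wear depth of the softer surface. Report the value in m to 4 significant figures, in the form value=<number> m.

value=1.841e-05 m

Intermediates are printed rounded. The algebra carries full float precision; rounded once at the end to four significant figures.
Distance L = 8205 mm = 8.205 m.
Hardness H = 483.4 MPa = 4.834e+08 Pa.
Pad sides 3.374 mm × 1.051 mm = 0.003374 m × 0.001051 m. Contact area A = 0.003374 m × 0.001051 m = 3.546e-06 m².
Expressed in SI base units: W = 3.260 N, H = 4.834e+08 Pa, K = 1.180e-03.
The Archard volume V = K·W·L/H = 1.180e-03 · 3.260 · 8.205 / 4.834e+08 = 6.529e-11 m³.
Wear depth h = V/A = 6.529e-11 / 3.546e-06 = 1.841e-05 m.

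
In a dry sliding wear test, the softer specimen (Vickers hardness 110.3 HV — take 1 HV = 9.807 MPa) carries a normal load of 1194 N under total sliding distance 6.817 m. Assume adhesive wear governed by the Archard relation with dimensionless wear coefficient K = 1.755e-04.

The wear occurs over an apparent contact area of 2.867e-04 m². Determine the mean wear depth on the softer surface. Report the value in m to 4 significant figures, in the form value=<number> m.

value=4.606e-06 m

The computation holds full float precision; intermediates are printed rounded. Rounded once at the end: 4 significant figures.
Hardness H = 110.3 HV × 9.807 MPa/HV = 1082 MPa = 1.082e+09 Pa.
As SI base values: W = 1194 N, H = 1.082e+09 Pa, K = 1.755e-04.
The Archard volume V = K·W·L/H = 1.755e-04 · 1194 · 6.817 / 1.082e+09 = 1.321e-09 m³.
Depth h = V/A = 1.321e-09 / 2.867e-04 = 4.606e-06 m.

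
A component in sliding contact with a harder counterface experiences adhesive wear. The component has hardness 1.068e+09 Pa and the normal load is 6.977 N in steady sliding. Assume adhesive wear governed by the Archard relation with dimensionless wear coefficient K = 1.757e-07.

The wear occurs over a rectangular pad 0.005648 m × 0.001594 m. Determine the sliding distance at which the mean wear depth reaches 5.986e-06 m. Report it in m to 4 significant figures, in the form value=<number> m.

value=4.695e+04 m

The algebra runs at full precision. The intermediates are displayed rounded; one final rounding: four significant digits.
Convert: Contact area A = 0.005648 m × 0.001594 m = 9.003e-06 m².
Collected in SI base units: W = 6.977 N, H = 1.068e+09 Pa, K = 1.757e-07.
Permissible volume V_lim = h_lim·A = 5.986e-06 · 9.003e-06 = 5.389e-11 m³.
Life L = V_lim·H/(K·W) = 5.389e-11 · 1.068e+09 / (1.757e-07 · 6.977) = 4.695e+04 m.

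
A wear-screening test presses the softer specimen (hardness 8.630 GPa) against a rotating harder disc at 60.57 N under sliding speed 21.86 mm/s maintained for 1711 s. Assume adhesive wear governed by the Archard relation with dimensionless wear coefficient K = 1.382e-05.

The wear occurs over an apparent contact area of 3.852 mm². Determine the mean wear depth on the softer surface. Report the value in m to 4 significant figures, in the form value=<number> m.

Every step runs at full precision. Quoted intermediates are rounded; a single final rounding, at 4 significant figures.
Convert: Sliding speed v = 21.86 mm/s = 0.02186 m/s. Distance L = v·t = 0.02186 m/s × 1711 s = 37.40 m.
Convert: Hardness H = 8.630 GPa = 8.630e+09 Pa.
Convert: Contact area A = 3.852 mm² = 3.852e-06 m².
SI base units throughout: W = 60.57 N, H = 8.630e+09 Pa, K = 1.382e-05.
Volume removed: V = K·W·L/H = 1.382e-05 · 60.57 · 37.40 / 8.630e+09 = 3.628e-12 m³.
Depth h = V/A = 3.628e-12 / 3.852e-06 = 9.418e-07 m.

value=9.418e-07 m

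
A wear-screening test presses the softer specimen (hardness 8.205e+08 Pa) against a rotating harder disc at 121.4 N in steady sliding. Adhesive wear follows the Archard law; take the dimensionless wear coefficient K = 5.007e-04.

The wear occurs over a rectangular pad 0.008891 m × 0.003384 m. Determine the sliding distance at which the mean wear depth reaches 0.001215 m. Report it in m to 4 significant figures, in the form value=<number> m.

value=493.4 m

Quoted intermediates are rounded — all working math keeps exact precision — one final rounding: 4 significant digits.
Contact area A = 0.008891 m × 0.003384 m = 3.009e-05 m².
In SI base units: W = 121.4 N, H = 8.205e+08 Pa, K = 5.007e-04.
Wearable volume V_lim = h_lim·A = 0.001215 · 3.009e-05 = 3.656e-08 m³.
Life L = V_lim·H/(K·W) = 3.656e-08 · 8.205e+08 / (5.007e-04 · 121.4) = 493.4 m.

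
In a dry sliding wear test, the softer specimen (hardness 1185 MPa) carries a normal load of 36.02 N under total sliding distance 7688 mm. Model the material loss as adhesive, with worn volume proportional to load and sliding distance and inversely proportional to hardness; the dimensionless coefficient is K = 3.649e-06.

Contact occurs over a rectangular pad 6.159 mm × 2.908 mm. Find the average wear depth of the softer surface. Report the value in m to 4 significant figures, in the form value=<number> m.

value=4.761e-08 m

Every step keeps full precision — the intermediates are shown rounded; a single final rounding, at 4 significant digits.
Convert: Path length L = 7688 mm = 7.688 m.
Convert: Hardness H = 1185 MPa = 1.185e+09 Pa.
Convert: Pad sides 6.159 mm × 2.908 mm = 0.006159 m × 0.002908 m. Contact area A = 0.006159 m × 0.002908 m = 1.791e-05 m².
Collected in SI base units: W = 36.02 N, H = 1.185e+09 Pa, K = 3.649e-06.
Worn volume V = K·W·L/H = 3.649e-06 · 36.02 · 7.688 / 1.185e+09 = 8.527e-13 m³.
Wear depth h = V/A = 8.527e-13 / 1.791e-05 = 4.761e-08 m.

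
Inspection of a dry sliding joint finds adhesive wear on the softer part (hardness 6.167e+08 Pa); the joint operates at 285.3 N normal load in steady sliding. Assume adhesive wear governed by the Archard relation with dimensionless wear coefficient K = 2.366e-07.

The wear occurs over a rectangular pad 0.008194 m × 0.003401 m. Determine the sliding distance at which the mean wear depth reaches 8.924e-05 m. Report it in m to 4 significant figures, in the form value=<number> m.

The intermediates appear rounded — the computation holds full precision; rounded just once, at four significant figures.
Contact area A = 0.008194 m × 0.003401 m = 2.787e-05 m².
Working in SI base units: W = 285.3 N, H = 6.167e+08 Pa, K = 2.366e-07.
Permissible volume V_lim = h_lim·A = 8.924e-05 · 2.787e-05 = 2.487e-09 m³.
Life L = V_lim·H/(K·W) = 2.487e-09 · 6.167e+08 / (2.366e-07 · 285.3) = 2.272e+04 m.

value=2.272e+04 m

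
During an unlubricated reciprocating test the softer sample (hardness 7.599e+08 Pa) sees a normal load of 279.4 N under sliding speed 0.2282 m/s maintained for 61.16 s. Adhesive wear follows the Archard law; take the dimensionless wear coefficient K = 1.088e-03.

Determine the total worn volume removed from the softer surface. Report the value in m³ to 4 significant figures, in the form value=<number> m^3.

Intermediate values are shown rounded; every step carries full precision; rounded once at the end: four significant figures.
Convert: Total distance L = v·t = 0.2282 m/s × 61.16 s = 13.96 m.
Expressed in SI base units: W = 279.4 N, H = 7.599e+08 Pa, K = 1.088e-03.
Volume removed: V = K·W·L/H = 1.088e-03 · 279.4 · 13.96 / 7.599e+08 = 5.583e-09 m³.

value=5.583e-09 m^3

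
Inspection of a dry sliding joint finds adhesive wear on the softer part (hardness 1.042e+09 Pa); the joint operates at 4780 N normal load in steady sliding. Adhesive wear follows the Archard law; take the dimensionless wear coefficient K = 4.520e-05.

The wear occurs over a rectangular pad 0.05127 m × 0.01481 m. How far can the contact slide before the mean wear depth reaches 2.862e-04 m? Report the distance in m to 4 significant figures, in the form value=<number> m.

value=1048 m

Each operation holds full precision. Intermediate values are shown rounded; a lone final rounding to 4 significant digits.
Convert: Contact area A = 0.05127 m × 0.01481 m = 7.593e-04 m².
Restated in SI base units: W = 4780 N, H = 1.042e+09 Pa, K = 4.520e-05.
Limit volume V_lim = h_lim·A = 2.862e-04 · 7.593e-04 = 2.173e-07 m³.
Thus life L = V_lim·H/(K·W) = 2.173e-07 · 1.042e+09 / (4.520e-05 · 4780) = 1048 m.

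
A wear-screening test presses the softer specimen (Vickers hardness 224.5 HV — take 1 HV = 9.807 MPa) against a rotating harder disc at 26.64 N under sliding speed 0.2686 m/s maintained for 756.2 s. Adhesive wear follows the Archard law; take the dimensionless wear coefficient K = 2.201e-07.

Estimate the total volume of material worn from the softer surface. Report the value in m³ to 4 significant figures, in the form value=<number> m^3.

value=5.409e-13 m^3

The algebra runs at full precision — intermediate values are displayed rounded; rounded just once, at 4 significant digits.
Convert: The distance L = v·t = 0.2686 m/s × 756.2 s = 203.1 m.
Convert: Hardness H = 224.5 HV × 9.807 MPa/HV = 2202 MPa = 2.202e+09 Pa.
In SI base units: W = 26.64 N, H = 2.202e+09 Pa, K = 2.201e-07.
Apply Archard: V = K·W·L/H = 2.201e-07 · 26.64 · 203.1 / 2.202e+09 = 5.409e-13 m³.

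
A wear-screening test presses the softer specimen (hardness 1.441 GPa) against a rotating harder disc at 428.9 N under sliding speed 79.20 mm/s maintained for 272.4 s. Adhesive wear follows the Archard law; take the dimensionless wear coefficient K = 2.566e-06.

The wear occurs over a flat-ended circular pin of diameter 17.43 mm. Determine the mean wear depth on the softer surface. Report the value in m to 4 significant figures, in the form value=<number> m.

The computation runs at exact precision, and printed values are rounded; one final rounding, at four significant figures.
Convert: Sliding speed v = 79.20 mm/s = 0.07920 m/s. Sliding distance L = v·t = 0.07920 m/s × 272.4 s = 21.57 m.
Convert: Hardness H = 1.441 GPa = 1.441e+09 Pa.
Convert: Pin diameter d = 17.43 mm = 0.01743 m. Contact area A = π·d²/4 = π·(0.01743 m)²/4 = 2.386e-04 m².
Restated in SI base units: W = 428.9 N, H = 1.441e+09 Pa, K = 2.566e-06.
Worn volume V = K·W·L/H = 2.566e-06 · 428.9 · 21.57 / 1.441e+09 = 1.648e-11 m³.
Depth of wear h = V/A = 1.648e-11 / 2.386e-04 = 6.906e-08 m.

value=6.906e-08 m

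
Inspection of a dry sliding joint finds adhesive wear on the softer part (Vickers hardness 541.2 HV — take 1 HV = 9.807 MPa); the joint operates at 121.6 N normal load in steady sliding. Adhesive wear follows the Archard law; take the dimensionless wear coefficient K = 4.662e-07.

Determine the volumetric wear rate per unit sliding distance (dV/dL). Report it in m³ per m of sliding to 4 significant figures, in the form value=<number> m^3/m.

value=1.068e-14 m^3/m

Intermediates are shown rounded. The computation holds full float precision; rounded just once, at four significant figures.
Convert: Hardness H = 541.2 HV × 9.807 MPa/HV = 5308 MPa = 5.308e+09 Pa.
Collected in SI base units: W = 121.6 N, H = 5.308e+09 Pa, K = 4.662e-07.
Volumetric rate dV/dL = K·W/H (independent of L): 4.662e-07 · 121.6 / 5.308e+09 = 1.068e-14 m³/m.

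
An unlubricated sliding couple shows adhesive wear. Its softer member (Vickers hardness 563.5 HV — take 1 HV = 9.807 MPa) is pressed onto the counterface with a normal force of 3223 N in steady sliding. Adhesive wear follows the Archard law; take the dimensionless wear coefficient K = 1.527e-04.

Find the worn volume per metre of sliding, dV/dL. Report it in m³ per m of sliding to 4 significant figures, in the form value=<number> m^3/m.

Intermediate values are displayed rounded; the algebra runs at full float precision, and rounded just once: four significant digits.
Hardness H = 563.5 HV × 9.807 MPa/HV = 5526 MPa = 5.526e+09 Pa.
In SI base units, W = 3223 N, H = 5.526e+09 Pa, K = 1.527e-04.
Volumetric rate dV/dL = K·W/H: 1.527e-04 · 3223 / 5.526e+09 = 8.906e-11 m³/m.

value=8.906e-11 m^3/m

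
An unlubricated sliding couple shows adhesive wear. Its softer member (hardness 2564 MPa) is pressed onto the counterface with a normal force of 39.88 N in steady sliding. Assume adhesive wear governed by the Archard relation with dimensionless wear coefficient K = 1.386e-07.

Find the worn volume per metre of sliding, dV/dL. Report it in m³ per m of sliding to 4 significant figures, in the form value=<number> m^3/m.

All working math maintains exact precision — the intermediates appear rounded; one final rounding to 4 significant figures.
Hardness H = 2564 MPa = 2.564e+09 Pa.
As SI base values: W = 39.88 N, H = 2.564e+09 Pa, K = 1.386e-07.
Volumetric rate dV/dL = K·W/H: 1.386e-07 · 39.88 / 2.564e+09 = 2.156e-15 m³/m.

value=2.156e-15 m^3/m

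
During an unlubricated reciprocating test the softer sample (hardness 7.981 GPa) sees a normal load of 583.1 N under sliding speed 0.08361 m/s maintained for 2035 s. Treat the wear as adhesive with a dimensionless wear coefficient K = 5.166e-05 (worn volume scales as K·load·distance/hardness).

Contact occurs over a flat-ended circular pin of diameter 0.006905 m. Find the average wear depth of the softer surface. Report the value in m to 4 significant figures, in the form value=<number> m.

All working math holds full float precision — intermediates are printed rounded — a single final rounding to 4 significant figures.
Sliding distance L = v·t = 0.08361 m/s × 2035 s = 170.1 m.
Hardness H = 7.981 GPa = 7.981e+09 Pa.
Contact area A = π·d²/4 = π·(0.006905 m)²/4 = 3.745e-05 m².
SI base units throughout: W = 583.1 N, H = 7.981e+09 Pa, K = 5.166e-05.
By Archard's law, V = K·W·L/H = 5.166e-05 · 583.1 · 170.1 / 7.981e+09 = 6.422e-10 m³.
Depth of wear h = V/A = 6.422e-10 / 3.745e-05 = 1.715e-05 m.

value=1.715e-05 m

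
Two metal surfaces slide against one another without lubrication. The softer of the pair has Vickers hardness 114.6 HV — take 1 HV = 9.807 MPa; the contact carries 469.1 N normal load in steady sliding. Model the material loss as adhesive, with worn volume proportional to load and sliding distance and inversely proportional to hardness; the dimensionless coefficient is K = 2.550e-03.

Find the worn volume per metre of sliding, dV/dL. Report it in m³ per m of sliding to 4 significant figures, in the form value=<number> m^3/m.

Intermediates are shown rounded — each operation runs at exact precision — rounded once at the end to 4 significant figures.
Convert: Hardness H = 114.6 HV × 9.807 MPa/HV = 1124 MPa = 1.124e+09 Pa.
Restated in SI base units: W = 469.1 N, H = 1.124e+09 Pa, K = 2.550e-03.
Wear rate dV/dL = K·W/H — distance-free: 2.550e-03 · 469.1 / 1.124e+09 = 1.064e-09 m³/m.

value=1.064e-09 m^3/m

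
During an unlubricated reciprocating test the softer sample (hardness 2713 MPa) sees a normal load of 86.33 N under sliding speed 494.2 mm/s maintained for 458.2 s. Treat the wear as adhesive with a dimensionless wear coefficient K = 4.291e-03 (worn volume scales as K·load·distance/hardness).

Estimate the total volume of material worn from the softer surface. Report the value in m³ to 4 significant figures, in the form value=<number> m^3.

Every step keeps full float precision — intermediates are printed rounded — one final rounding to four significant digits.
Convert: Sliding speed v = 494.2 mm/s = 0.4942 m/s. Path length L = v·t = 0.4942 m/s × 458.2 s = 226.4 m.
Convert: Hardness H = 2713 MPa = 2.713e+09 Pa.
Restated in SI base units: W = 86.33 N, H = 2.713e+09 Pa, K = 4.291e-03.
Archard relation: V = K·W·L/H = 4.291e-03 · 86.33 · 226.4 / 2.713e+09 = 3.092e-08 m³.

value=3.092e-08 m^3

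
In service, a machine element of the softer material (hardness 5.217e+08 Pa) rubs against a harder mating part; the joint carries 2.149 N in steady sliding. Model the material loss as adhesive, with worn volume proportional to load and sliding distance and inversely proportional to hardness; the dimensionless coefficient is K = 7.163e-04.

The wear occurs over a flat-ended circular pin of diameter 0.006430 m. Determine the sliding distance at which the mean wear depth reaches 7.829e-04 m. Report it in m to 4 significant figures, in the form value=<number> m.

Each operation runs at full precision. The intermediates are displayed rounded, and rounded just once, at four significant digits.
Contact area A = π·d²/4 = π·(0.006430 m)²/4 = 3.247e-05 m².
Restated in SI base units: W = 2.149 N, H = 5.217e+08 Pa, K = 7.163e-04.
Allowed volume V_lim = h_lim·A = 7.829e-04 · 3.247e-05 = 2.542e-08 m³.
Thus life L = V_lim·H/(K·W) = 2.542e-08 · 5.217e+08 / (7.163e-04 · 2.149) = 8616 m.

value=8616 m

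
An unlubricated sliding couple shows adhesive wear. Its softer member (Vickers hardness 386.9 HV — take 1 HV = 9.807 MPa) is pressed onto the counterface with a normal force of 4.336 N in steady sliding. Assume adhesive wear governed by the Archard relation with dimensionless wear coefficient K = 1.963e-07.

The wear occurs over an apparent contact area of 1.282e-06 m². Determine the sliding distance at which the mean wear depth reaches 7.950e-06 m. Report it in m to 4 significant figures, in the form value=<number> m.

value=4.543e+04 m

Intermediates are displayed rounded, and all working math runs at exact precision, and one final rounding to 4 significant digits.
Hardness H = 386.9 HV × 9.807 MPa/HV = 3794 MPa = 3.794e+09 Pa.
In SI base units: W = 4.336 N, H = 3.794e+09 Pa, K = 1.963e-07.
Wearable volume V_lim = h_lim·A = 7.950e-06 · 1.282e-06 = 1.019e-11 m³.
Thus life L = V_lim·H/(K·W) = 1.019e-11 · 3.794e+09 / (1.963e-07 · 4.336) = 4.543e+04 m.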